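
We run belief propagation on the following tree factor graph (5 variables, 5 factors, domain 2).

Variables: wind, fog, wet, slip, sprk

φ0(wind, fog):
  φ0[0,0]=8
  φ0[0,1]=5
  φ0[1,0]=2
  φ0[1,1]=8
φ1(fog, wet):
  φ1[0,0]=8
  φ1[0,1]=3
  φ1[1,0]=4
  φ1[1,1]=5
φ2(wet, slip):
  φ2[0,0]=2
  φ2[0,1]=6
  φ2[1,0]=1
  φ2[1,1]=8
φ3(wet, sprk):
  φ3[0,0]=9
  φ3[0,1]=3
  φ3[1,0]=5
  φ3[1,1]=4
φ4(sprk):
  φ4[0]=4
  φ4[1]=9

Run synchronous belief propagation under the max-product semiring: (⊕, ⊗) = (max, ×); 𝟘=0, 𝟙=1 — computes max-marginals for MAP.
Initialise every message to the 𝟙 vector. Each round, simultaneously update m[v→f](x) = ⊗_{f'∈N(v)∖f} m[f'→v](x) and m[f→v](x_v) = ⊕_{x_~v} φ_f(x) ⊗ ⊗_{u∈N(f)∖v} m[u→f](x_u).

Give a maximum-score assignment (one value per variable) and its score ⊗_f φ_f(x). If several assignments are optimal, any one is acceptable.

assignment: (wind=0, fog=0, wet=0, slip=1, sprk=0); score = 13824

init: all messages = 𝟙 over 2 values
r1 m[φ0→wind] = [8, 8]
r1 m[φ0→fog] = [8, 8]
r1 m[φ1→fog] = [8, 5]
r1 m[φ1→wet] = [8, 5]
r1 m[φ2→wet] = [6, 8]
r1 m[φ2→slip] = [2, 8]
r1 m[φ3→wet] = [9, 5]
r1 m[φ3→sprk] = [9, 4]
r1 m[φ4→sprk] = [4, 9]
r1 m[wind→φ0] = [1, 1]
r1 m[fog→φ0] = [1, 1]
r1 m[fog→φ1] = [1, 1]
r1 m[wet→φ1] = [1, 1]
r1 m[wet→φ2] = [1, 1]
r1 m[wet→φ3] = [1, 1]
r1 m[slip→φ2] = [1, 1]
r1 m[sprk→φ3] = [1, 1]
r1 m[sprk→φ4] = [1, 1]
r2 m[φ0→wind] = [8, 8]
r2 m[φ0→fog] = [8, 8]
r2 m[φ1→fog] = [8, 5]
r2 m[φ1→wet] = [8, 5]
r2 m[φ2→wet] = [6, 8]
r2 m[φ2→slip] = [2, 8]
r2 m[φ3→wet] = [9, 5]
r2 m[φ3→sprk] = [9, 4]
r2 m[φ4→sprk] = [4, 9]
r2 m[wind→φ0] = [1, 1]
r2 m[fog→φ0] = [8, 5]
r2 m[fog→φ1] = [8, 8]
r2 m[wet→φ1] = [54, 40]
r2 m[wet→φ2] = [72, 25]
r2 m[wet→φ3] = [48, 40]
r2 m[slip→φ2] = [1, 1]
r2 m[sprk→φ3] = [4, 9]
r2 m[sprk→φ4] = [9, 4]
r3 m[φ0→wind] = [64, 40]
r3 m[φ0→fog] = [8, 8]
r3 m[φ1→fog] = [432, 216]
r3 m[φ1→wet] = [64, 40]
r3 m[φ2→wet] = [6, 8]
r3 m[φ2→slip] = [144, 432]
r3 m[φ3→wet] = [36, 36]
r3 m[φ3→sprk] = [432, 160]
r3 m[φ4→sprk] = [4, 9]
r3 m[wind→φ0] = [1, 1]
r3 m[fog→φ0] = [8, 5]
r3 m[fog→φ1] = [8, 8]
r3 m[wet→φ1] = [54, 40]
r3 m[wet→φ2] = [72, 25]
r3 m[wet→φ3] = [48, 40]
r3 m[slip→φ2] = [1, 1]
r3 m[sprk→φ3] = [4, 9]
r3 m[sprk→φ4] = [9, 4]
r4 m[φ0→wind] = [64, 40]
r4 m[φ0→fog] = [8, 8]
r4 m[φ1→fog] = [432, 216]
r4 m[φ1→wet] = [64, 40]
r4 m[φ2→wet] = [6, 8]
r4 m[φ2→slip] = [144, 432]
r4 m[φ3→wet] = [36, 36]
r4 m[φ3→sprk] = [432, 160]
r4 m[φ4→sprk] = [4, 9]
r4 m[wind→φ0] = [1, 1]
r4 m[fog→φ0] = [432, 216]
r4 m[fog→φ1] = [8, 8]
r4 m[wet→φ1] = [216, 288]
r4 m[wet→φ2] = [2304, 1440]
r4 m[wet→φ3] = [384, 320]
r4 m[slip→φ2] = [1, 1]
r4 m[sprk→φ3] = [4, 9]
r4 m[sprk→φ4] = [432, 160]
r5 m[φ0→wind] = [3456, 1728]
r5 m[φ0→fog] = [8, 8]
r5 m[φ1→fog] = [1728, 1440]
r5 m[φ1→wet] = [64, 40]
r5 m[φ2→wet] = [6, 8]
r5 m[φ2→slip] = [4608, 13824]
r5 m[φ3→wet] = [36, 36]
r5 m[φ3→sprk] = [3456, 1280]
r5 m[φ4→sprk] = [4, 9]
r5 m[wind→φ0] = [1, 1]
r5 m[fog→φ0] = [432, 216]
r5 m[fog→φ1] = [8, 8]
r5 m[wet→φ1] = [216, 288]
r5 m[wet→φ2] = [2304, 1440]
r5 m[wet→φ3] = [384, 320]
r5 m[slip→φ2] = [1, 1]
r5 m[sprk→φ3] = [4, 9]
r5 m[sprk→φ4] = [432, 160]
r6 m[φ0→wind] = [3456, 1728]
r6 m[φ0→fog] = [8, 8]
r6 m[φ1→fog] = [1728, 1440]
r6 m[φ1→wet] = [64, 40]
r6 m[φ2→wet] = [6, 8]
r6 m[φ2→slip] = [4608, 13824]
r6 m[φ3→wet] = [36, 36]
r6 m[φ3→sprk] = [3456, 1280]
r6 m[φ4→sprk] = [4, 9]
r6 m[wind→φ0] = [1, 1]
r6 m[fog→φ0] = [1728, 1440]
r6 m[fog→φ1] = [8, 8]
r6 m[wet→φ1] = [216, 288]
r6 m[wet→φ2] = [2304, 1440]
r6 m[wet→φ3] = [384, 320]
r6 m[slip→φ2] = [1, 1]
r6 m[sprk→φ3] = [4, 9]
r6 m[sprk→φ4] = [3456, 1280]
r7 m[φ0→wind] = [13824, 11520]
r7 m[φ0→fog] = [8, 8]
r7 m[φ1→fog] = [1728, 1440]
r7 m[φ1→wet] = [64, 40]
r7 m[φ2→wet] = [6, 8]
r7 m[φ2→slip] = [4608, 13824]
r7 m[φ3→wet] = [36, 36]
r7 m[φ3→sprk] = [3456, 1280]
r7 m[φ4→sprk] = [4, 9]
r7 m[wind→φ0] = [1, 1]
r7 m[fog→φ0] = [1728, 1440]
r7 m[fog→φ1] = [8, 8]
r7 m[wet→φ1] = [216, 288]
r7 m[wet→φ2] = [2304, 1440]
r7 m[wet→φ3] = [384, 320]
r7 m[slip→φ2] = [1, 1]
r7 m[sprk→φ3] = [4, 9]
r7 m[sprk→φ4] = [3456, 1280]
r8 m[φ0→wind] = [13824, 11520]
r8 m[φ0→fog] = [8, 8]
r8 m[φ1→fog] = [1728, 1440]
r8 m[φ1→wet] = [64, 40]
r8 m[φ2→wet] = [6, 8]
r8 m[φ2→slip] = [4608, 13824]
r8 m[φ3→wet] = [36, 36]
r8 m[φ3→sprk] = [3456, 1280]
r8 m[φ4→sprk] = [4, 9]
r8 m[wind→φ0] = [1, 1]
r8 m[fog→φ0] = [1728, 1440]
r8 m[fog→φ1] = [8, 8]
r8 m[wet→φ1] = [216, 288]
r8 m[wet→φ2] = [2304, 1440]
r8 m[wet→φ3] = [384, 320]
r8 m[slip→φ2] = [1, 1]
r8 m[sprk→φ3] = [4, 9]
r8 m[sprk→φ4] = [3456, 1280]
fixed point reached at round 8
traceback from wind: (wind=0, fog=0, wet=0, slip=1, sprk=0), score=13824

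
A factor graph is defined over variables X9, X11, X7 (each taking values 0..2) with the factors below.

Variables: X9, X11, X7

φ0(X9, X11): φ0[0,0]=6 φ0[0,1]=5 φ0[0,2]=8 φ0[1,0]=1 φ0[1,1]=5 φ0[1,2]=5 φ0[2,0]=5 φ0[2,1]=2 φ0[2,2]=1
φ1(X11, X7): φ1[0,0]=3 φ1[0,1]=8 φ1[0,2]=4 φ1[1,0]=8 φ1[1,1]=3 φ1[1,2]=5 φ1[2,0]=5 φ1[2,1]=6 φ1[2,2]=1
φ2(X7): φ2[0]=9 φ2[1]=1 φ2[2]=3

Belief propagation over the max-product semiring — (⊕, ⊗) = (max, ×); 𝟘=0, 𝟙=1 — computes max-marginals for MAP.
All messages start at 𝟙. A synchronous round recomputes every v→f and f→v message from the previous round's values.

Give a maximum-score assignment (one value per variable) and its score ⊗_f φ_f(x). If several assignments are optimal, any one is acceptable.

init: all messages = 𝟙 over 3 values
r1 m[φ0→X9] = [8, 5, 5]
r1 m[φ0→X11] = [6, 5, 8]
r1 m[φ1→X11] = [8, 8, 6]
r1 m[φ1→X7] = [8, 8, 5]
r1 m[φ2→X7] = [9, 1, 3]
r1 m[X9→φ0] = [1, 1, 1]
r1 m[X11→φ0] = [1, 1, 1]
r1 m[X11→φ1] = [1, 1, 1]
r1 m[X7→φ1] = [1, 1, 1]
r1 m[X7→φ2] = [1, 1, 1]
r2 m[φ0→X9] = [8, 5, 5]
r2 m[φ0→X11] = [6, 5, 8]
r2 m[φ1→X11] = [8, 8, 6]
r2 m[φ1→X7] = [8, 8, 5]
r2 m[φ2→X7] = [9, 1, 3]
r2 m[X9→φ0] = [1, 1, 1]
r2 m[X11→φ0] = [8, 8, 6]
r2 m[X11→φ1] = [6, 5, 8]
r2 m[X7→φ1] = [9, 1, 3]
r2 m[X7→φ2] = [8, 8, 5]
r3 m[φ0→X9] = [48, 40, 40]
r3 m[φ0→X11] = [6, 5, 8]
r3 m[φ1→X11] = [27, 72, 45]
r3 m[φ1→X7] = [40, 48, 25]
r3 m[φ2→X7] = [9, 1, 3]
r3 m[X9→φ0] = [1, 1, 1]
r3 m[X11→φ0] = [8, 8, 6]
r3 m[X11→φ1] = [6, 5, 8]
r3 m[X7→φ1] = [9, 1, 3]
r3 m[X7→φ2] = [8, 8, 5]
r4 m[φ0→X9] = [48, 40, 40]
r4 m[φ0→X11] = [6, 5, 8]
r4 m[φ1→X11] = [27, 72, 45]
r4 m[φ1→X7] = [40, 48, 25]
r4 m[φ2→X7] = [9, 1, 3]
r4 m[X9→φ0] = [1, 1, 1]
r4 m[X11→φ0] = [27, 72, 45]
r4 m[X11→φ1] = [6, 5, 8]
r4 m[X7→φ1] = [9, 1, 3]
r4 m[X7→φ2] = [40, 48, 25]
r5 m[φ0→X9] = [360, 360, 144]
r5 m[φ0→X11] = [6, 5, 8]
r5 m[φ1→X11] = [27, 72, 45]
r5 m[φ1→X7] = [40, 48, 25]
r5 m[φ2→X7] = [9, 1, 3]
r5 m[X9→φ0] = [1, 1, 1]
r5 m[X11→φ0] = [27, 72, 45]
r5 m[X11→φ1] = [6, 5, 8]
r5 m[X7→φ1] = [9, 1, 3]
r5 m[X7→φ2] = [40, 48, 25]
r6 m[φ0→X9] = [360, 360, 144]
r6 m[φ0→X11] = [6, 5, 8]
r6 m[φ1→X11] = [27, 72, 45]
r6 m[φ1→X7] = [40, 48, 25]
r6 m[φ2→X7] = [9, 1, 3]
r6 m[X9→φ0] = [1, 1, 1]
r6 m[X11→φ0] = [27, 72, 45]
r6 m[X11→φ1] = [6, 5, 8]
r6 m[X7→φ1] = [9, 1, 3]
r6 m[X7→φ2] = [40, 48, 25]
fixed point reached at round 6
traceback from X9: (X9=0, X11=1, X7=0), score=360

assignment: (X9=0, X11=1, X7=0); score = 360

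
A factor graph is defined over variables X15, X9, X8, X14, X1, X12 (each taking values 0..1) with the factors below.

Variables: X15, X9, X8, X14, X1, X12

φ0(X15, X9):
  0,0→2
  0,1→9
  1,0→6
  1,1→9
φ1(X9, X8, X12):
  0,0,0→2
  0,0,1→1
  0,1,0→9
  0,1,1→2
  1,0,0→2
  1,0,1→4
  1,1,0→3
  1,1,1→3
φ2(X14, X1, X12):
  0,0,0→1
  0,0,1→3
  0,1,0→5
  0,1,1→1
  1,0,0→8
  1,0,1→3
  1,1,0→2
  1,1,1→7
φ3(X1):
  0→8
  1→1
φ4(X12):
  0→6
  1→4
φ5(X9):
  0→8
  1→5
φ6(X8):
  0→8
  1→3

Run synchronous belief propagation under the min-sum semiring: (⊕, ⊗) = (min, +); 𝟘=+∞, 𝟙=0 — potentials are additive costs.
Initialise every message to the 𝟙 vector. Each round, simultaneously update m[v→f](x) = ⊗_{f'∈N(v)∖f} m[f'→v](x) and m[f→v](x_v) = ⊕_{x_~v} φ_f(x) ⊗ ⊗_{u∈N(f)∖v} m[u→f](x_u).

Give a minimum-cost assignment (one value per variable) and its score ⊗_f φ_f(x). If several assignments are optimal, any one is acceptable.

assignment: (X15=0, X9=0, X8=1, X14=0, X1=1, X12=1); score = 21

init: all messages = 𝟙 over 2 values
r1 m[φ0→X15] = [2, 6]
r1 m[φ0→X9] = [2, 9]
r1 m[φ1→X9] = [1, 2]
r1 m[φ1→X8] = [1, 2]
r1 m[φ1→X12] = [2, 1]
r1 m[φ2→X14] = [1, 2]
r1 m[φ2→X1] = [1, 1]
r1 m[φ2→X12] = [1, 1]
r1 m[φ3→X1] = [8, 1]
r1 m[φ4→X12] = [6, 4]
r1 m[φ5→X9] = [8, 5]
r1 m[φ6→X8] = [8, 3]
r1 m[X15→φ0] = [0, 0]
r1 m[X9→φ0] = [0, 0]
r1 m[X9→φ1] = [0, 0]
r1 m[X9→φ5] = [0, 0]
r1 m[X8→φ1] = [0, 0]
r1 m[X8→φ6] = [0, 0]
r1 m[X14→φ2] = [0, 0]
r1 m[X1→φ2] = [0, 0]
r1 m[X1→φ3] = [0, 0]
r1 m[X12→φ1] = [0, 0]
r1 m[X12→φ2] = [0, 0]
r1 m[X12→φ4] = [0, 0]
r2 m[φ0→X15] = [2, 6]
r2 m[φ0→X9] = [2, 9]
r2 m[φ1→X9] = [1, 2]
r2 m[φ1→X8] = [1, 2]
r2 m[φ1→X12] = [2, 1]
r2 m[φ2→X14] = [1, 2]
r2 m[φ2→X1] = [1, 1]
r2 m[φ2→X12] = [1, 1]
r2 m[φ3→X1] = [8, 1]
r2 m[φ4→X12] = [6, 4]
r2 m[φ5→X9] = [8, 5]
r2 m[φ6→X8] = [8, 3]
r2 m[X15→φ0] = [0, 0]
r2 m[X9→φ0] = [9, 7]
r2 m[X9→φ1] = [10, 14]
r2 m[X9→φ5] = [3, 11]
r2 m[X8→φ1] = [8, 3]
r2 m[X8→φ6] = [1, 2]
r2 m[X14→φ2] = [0, 0]
r2 m[X1→φ2] = [8, 1]
r2 m[X1→φ3] = [1, 1]
r2 m[X12→φ1] = [7, 5]
r2 m[X12→φ2] = [8, 5]
r2 m[X12→φ4] = [3, 2]
r3 m[φ0→X15] = [11, 15]
r3 m[φ0→X9] = [2, 9]
r3 m[φ1→X9] = [10, 11]
r3 m[φ1→X8] = [16, 17]
r3 m[φ1→X12] = [20, 15]
r3 m[φ2→X14] = [7, 11]
r3 m[φ2→X1] = [8, 6]
r3 m[φ2→X12] = [3, 2]
r3 m[φ3→X1] = [8, 1]
r3 m[φ4→X12] = [6, 4]
r3 m[φ5→X9] = [8, 5]
r3 m[φ6→X8] = [8, 3]
r3 m[X15→φ0] = [0, 0]
r3 m[X9→φ0] = [9, 7]
r3 m[X9→φ1] = [10, 14]
r3 m[X9→φ5] = [3, 11]
r3 m[X8→φ1] = [8, 3]
r3 m[X8→φ6] = [1, 2]
r3 m[X14→φ2] = [0, 0]
r3 m[X1→φ2] = [8, 1]
r3 m[X1→φ3] = [1, 1]
r3 m[X12→φ1] = [7, 5]
r3 m[X12→φ2] = [8, 5]
r3 m[X12→φ4] = [3, 2]
r4 m[φ0→X15] = [11, 15]
r4 m[φ0→X9] = [2, 9]
r4 m[φ1→X9] = [10, 11]
r4 m[φ1→X8] = [16, 17]
r4 m[φ1→X12] = [20, 15]
r4 m[φ2→X14] = [7, 11]
r4 m[φ2→X1] = [8, 6]
r4 m[φ2→X12] = [3, 2]
r4 m[φ3→X1] = [8, 1]
r4 m[φ4→X12] = [6, 4]
r4 m[φ5→X9] = [8, 5]
r4 m[φ6→X8] = [8, 3]
r4 m[X15→φ0] = [0, 0]
r4 m[X9→φ0] = [18, 16]
r4 m[X9→φ1] = [10, 14]
r4 m[X9→φ5] = [12, 20]
r4 m[X8→φ1] = [8, 3]
r4 m[X8→φ6] = [16, 17]
r4 m[X14→φ2] = [0, 0]
r4 m[X1→φ2] = [8, 1]
r4 m[X1→φ3] = [8, 6]
r4 m[X12→φ1] = [9, 6]
r4 m[X12→φ2] = [26, 19]
r4 m[X12→φ4] = [23, 17]
r5 m[φ0→X15] = [20, 24]
r5 m[φ0→X9] = [2, 9]
r5 m[φ1→X9] = [11, 12]
r5 m[φ1→X8] = [17, 18]
r5 m[φ1→X12] = [20, 15]
r5 m[φ2→X14] = [21, 27]
r5 m[φ2→X1] = [22, 20]
r5 m[φ2→X12] = [3, 2]
r5 m[φ3→X1] = [8, 1]
r5 m[φ4→X12] = [6, 4]
r5 m[φ5→X9] = [8, 5]
r5 m[φ6→X8] = [8, 3]
r5 m[X15→φ0] = [0, 0]
r5 m[X9→φ0] = [18, 16]
r5 m[X9→φ1] = [10, 14]
r5 m[X9→φ5] = [12, 20]
r5 m[X8→φ1] = [8, 3]
r5 m[X8→φ6] = [16, 17]
r5 m[X14→φ2] = [0, 0]
r5 m[X1→φ2] = [8, 1]
r5 m[X1→φ3] = [8, 6]
r5 m[X12→φ1] = [9, 6]
r5 m[X12→φ2] = [26, 19]
r5 m[X12→φ4] = [23, 17]
r6 m[φ0→X15] = [20, 24]
r6 m[φ0→X9] = [2, 9]
r6 m[φ1→X9] = [11, 12]
r6 m[φ1→X8] = [17, 18]
r6 m[φ1→X12] = [20, 15]
r6 m[φ2→X14] = [21, 27]
r6 m[φ2→X1] = [22, 20]
r6 m[φ2→X12] = [3, 2]
r6 m[φ3→X1] = [8, 1]
r6 m[φ4→X12] = [6, 4]
r6 m[φ5→X9] = [8, 5]
r6 m[φ6→X8] = [8, 3]
r6 m[X15→φ0] = [0, 0]
r6 m[X9→φ0] = [19, 17]
r6 m[X9→φ1] = [10, 14]
r6 m[X9→φ5] = [13, 21]
r6 m[X8→φ1] = [8, 3]
r6 m[X8→φ6] = [17, 18]
r6 m[X14→φ2] = [0, 0]
r6 m[X1→φ2] = [8, 1]
r6 m[X1→φ3] = [22, 20]
r6 m[X12→φ1] = [9, 6]
r6 m[X12→φ2] = [26, 19]
r6 m[X12→φ4] = [23, 17]
r7 m[φ0→X15] = [21, 25]
r7 m[φ0→X9] = [2, 9]
r7 m[φ1→X9] = [11, 12]
r7 m[φ1→X8] = [17, 18]
r7 m[φ1→X12] = [20, 15]
r7 m[φ2→X14] = [21, 27]
r7 m[φ2→X1] = [22, 20]
r7 m[φ2→X12] = [3, 2]
r7 m[φ3→X1] = [8, 1]
r7 m[φ4→X12] = [6, 4]
r7 m[φ5→X9] = [8, 5]
r7 m[φ6→X8] = [8, 3]
r7 m[X15→φ0] = [0, 0]
r7 m[X9→φ0] = [19, 17]
r7 m[X9→φ1] = [10, 14]
r7 m[X9→φ5] = [13, 21]
r7 m[X8→φ1] = [8, 3]
r7 m[X8→φ6] = [17, 18]
r7 m[X14→φ2] = [0, 0]
r7 m[X1→φ2] = [8, 1]
r7 m[X1→φ3] = [22, 20]
r7 m[X12→φ1] = [9, 6]
r7 m[X12→φ2] = [26, 19]
r7 m[X12→φ4] = [23, 17]
r8 m[φ0→X15] = [21, 25]
r8 m[φ0→X9] = [2, 9]
r8 m[φ1→X9] = [11, 12]
r8 m[φ1→X8] = [17, 18]
r8 m[φ1→X12] = [20, 15]
r8 m[φ2→X14] = [21, 27]
r8 m[φ2→X1] = [22, 20]
r8 m[φ2→X12] = [3, 2]
r8 m[φ3→X1] = [8, 1]
r8 m[φ4→X12] = [6, 4]
r8 m[φ5→X9] = [8, 5]
r8 m[φ6→X8] = [8, 3]
r8 m[X15→φ0] = [0, 0]
r8 m[X9→φ0] = [19, 17]
r8 m[X9→φ1] = [10, 14]
r8 m[X9→φ5] = [13, 21]
r8 m[X8→φ1] = [8, 3]
r8 m[X8→φ6] = [17, 18]
r8 m[X14→φ2] = [0, 0]
r8 m[X1→φ2] = [8, 1]
r8 m[X1→φ3] = [22, 20]
r8 m[X12→φ1] = [9, 6]
r8 m[X12→φ2] = [26, 19]
r8 m[X12→φ4] = [23, 17]
fixed point reached at round 8
traceback from X15: (X15=0, X9=0, X8=1, X14=0, X1=1, X12=1), score=21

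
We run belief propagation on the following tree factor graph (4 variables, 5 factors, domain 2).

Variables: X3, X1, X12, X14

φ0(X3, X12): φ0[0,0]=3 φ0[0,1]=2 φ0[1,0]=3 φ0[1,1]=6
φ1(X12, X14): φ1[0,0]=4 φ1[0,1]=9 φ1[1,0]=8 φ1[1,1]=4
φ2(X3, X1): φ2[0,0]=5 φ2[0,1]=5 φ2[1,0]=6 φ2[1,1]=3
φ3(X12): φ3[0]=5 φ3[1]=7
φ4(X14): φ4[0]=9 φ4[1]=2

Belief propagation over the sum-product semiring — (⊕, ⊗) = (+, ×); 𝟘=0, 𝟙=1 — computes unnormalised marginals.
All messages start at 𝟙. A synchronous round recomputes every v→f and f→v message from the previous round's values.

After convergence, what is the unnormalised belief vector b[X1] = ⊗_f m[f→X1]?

b[X1] = [34670, 22160]

init: all messages = 𝟙 over 2 values
r1 m[φ0→X3] = [5, 9]
r1 m[φ0→X12] = [6, 8]
r1 m[φ1→X12] = [13, 12]
r1 m[φ1→X14] = [12, 13]
r1 m[φ2→X3] = [10, 9]
r1 m[φ2→X1] = [11, 8]
r1 m[φ3→X12] = [5, 7]
r1 m[φ4→X14] = [9, 2]
r1 m[X3→φ0] = [1, 1]
r1 m[X3→φ2] = [1, 1]
r1 m[X1→φ2] = [1, 1]
r1 m[X12→φ0] = [1, 1]
r1 m[X12→φ1] = [1, 1]
r1 m[X12→φ3] = [1, 1]
r1 m[X14→φ1] = [1, 1]
r1 m[X14→φ4] = [1, 1]
r2 m[φ0→X3] = [5, 9]
r2 m[φ0→X12] = [6, 8]
r2 m[φ1→X12] = [13, 12]
r2 m[φ1→X14] = [12, 13]
r2 m[φ2→X3] = [10, 9]
r2 m[φ2→X1] = [11, 8]
r2 m[φ3→X12] = [5, 7]
r2 m[φ4→X14] = [9, 2]
r2 m[X3→φ0] = [10, 9]
r2 m[X3→φ2] = [5, 9]
r2 m[X1→φ2] = [1, 1]
r2 m[X12→φ0] = [65, 84]
r2 m[X12→φ1] = [30, 56]
r2 m[X12→φ3] = [78, 96]
r2 m[X14→φ1] = [9, 2]
r2 m[X14→φ4] = [12, 13]
r3 m[φ0→X3] = [363, 699]
r3 m[φ0→X12] = [57, 74]
r3 m[φ1→X12] = [54, 80]
r3 m[φ1→X14] = [568, 494]
r3 m[φ2→X3] = [10, 9]
r3 m[φ2→X1] = [79, 52]
r3 m[φ3→X12] = [5, 7]
r3 m[φ4→X14] = [9, 2]
r3 m[X3→φ0] = [10, 9]
r3 m[X3→φ2] = [5, 9]
r3 m[X1→φ2] = [1, 1]
r3 m[X12→φ0] = [65, 84]
r3 m[X12→φ1] = [30, 56]
r3 m[X12→φ3] = [78, 96]
r3 m[X14→φ1] = [9, 2]
r3 m[X14→φ4] = [12, 13]
r4 m[φ0→X3] = [363, 699]
r4 m[φ0→X12] = [57, 74]
r4 m[φ1→X12] = [54, 80]
r4 m[φ1→X14] = [568, 494]
r4 m[φ2→X3] = [10, 9]
r4 m[φ2→X1] = [79, 52]
r4 m[φ3→X12] = [5, 7]
r4 m[φ4→X14] = [9, 2]
r4 m[X3→φ0] = [10, 9]
r4 m[X3→φ2] = [363, 699]
r4 m[X1→φ2] = [1, 1]
r4 m[X12→φ0] = [270, 560]
r4 m[X12→φ1] = [285, 518]
r4 m[X12→φ3] = [3078, 5920]
r4 m[X14→φ1] = [9, 2]
r4 m[X14→φ4] = [568, 494]
r5 m[φ0→X3] = [1930, 4170]
r5 m[φ0→X12] = [57, 74]
r5 m[φ1→X12] = [54, 80]
r5 m[φ1→X14] = [5284, 4637]
r5 m[φ2→X3] = [10, 9]
r5 m[φ2→X1] = [6009, 3912]
r5 m[φ3→X12] = [5, 7]
r5 m[φ4→X14] = [9, 2]
r5 m[X3→φ0] = [10, 9]
r5 m[X3→φ2] = [363, 699]
r5 m[X1→φ2] = [1, 1]
r5 m[X12→φ0] = [270, 560]
r5 m[X12→φ1] = [285, 518]
r5 m[X12→φ3] = [3078, 5920]
r5 m[X14→φ1] = [9, 2]
r5 m[X14→φ4] = [568, 494]
r6 m[φ0→X3] = [1930, 4170]
r6 m[φ0→X12] = [57, 74]
r6 m[φ1→X12] = [54, 80]
r6 m[φ1→X14] = [5284, 4637]
r6 m[φ2→X3] = [10, 9]
r6 m[φ2→X1] = [6009, 3912]
r6 m[φ3→X12] = [5, 7]
r6 m[φ4→X14] = [9, 2]
r6 m[X3→φ0] = [10, 9]
r6 m[X3→φ2] = [1930, 4170]
r6 m[X1→φ2] = [1, 1]
r6 m[X12→φ0] = [270, 560]
r6 m[X12→φ1] = [285, 518]
r6 m[X12→φ3] = [3078, 5920]
r6 m[X14→φ1] = [9, 2]
r6 m[X14→φ4] = [5284, 4637]
r7 m[φ0→X3] = [1930, 4170]
r7 m[φ0→X12] = [57, 74]
r7 m[φ1→X12] = [54, 80]
r7 m[φ1→X14] = [5284, 4637]
r7 m[φ2→X3] = [10, 9]
r7 m[φ2→X1] = [34670, 22160]
r7 m[φ3→X12] = [5, 7]
r7 m[φ4→X14] = [9, 2]
r7 m[X3→φ0] = [10, 9]
r7 m[X3→φ2] = [1930, 4170]
r7 m[X1→φ2] = [1, 1]
r7 m[X12→φ0] = [270, 560]
r7 m[X12→φ1] = [285, 518]
r7 m[X12→φ3] = [3078, 5920]
r7 m[X14→φ1] = [9, 2]
r7 m[X14→φ4] = [5284, 4637]
r8 m[φ0→X3] = [1930, 4170]
r8 m[φ0→X12] = [57, 74]
r8 m[φ1→X12] = [54, 80]
r8 m[φ1→X14] = [5284, 4637]
r8 m[φ2→X3] = [10, 9]
r8 m[φ2→X1] = [34670, 22160]
r8 m[φ3→X12] = [5, 7]
r8 m[φ4→X14] = [9, 2]
r8 m[X3→φ0] = [10, 9]
r8 m[X3→φ2] = [1930, 4170]
r8 m[X1→φ2] = [1, 1]
r8 m[X12→φ0] = [270, 560]
r8 m[X12→φ1] = [285, 518]
r8 m[X12→φ3] = [3078, 5920]
r8 m[X14→φ1] = [9, 2]
r8 m[X14→φ4] = [5284, 4637]
fixed point reached at round 8
b[X1] = ⊗ incoming = [34670, 22160]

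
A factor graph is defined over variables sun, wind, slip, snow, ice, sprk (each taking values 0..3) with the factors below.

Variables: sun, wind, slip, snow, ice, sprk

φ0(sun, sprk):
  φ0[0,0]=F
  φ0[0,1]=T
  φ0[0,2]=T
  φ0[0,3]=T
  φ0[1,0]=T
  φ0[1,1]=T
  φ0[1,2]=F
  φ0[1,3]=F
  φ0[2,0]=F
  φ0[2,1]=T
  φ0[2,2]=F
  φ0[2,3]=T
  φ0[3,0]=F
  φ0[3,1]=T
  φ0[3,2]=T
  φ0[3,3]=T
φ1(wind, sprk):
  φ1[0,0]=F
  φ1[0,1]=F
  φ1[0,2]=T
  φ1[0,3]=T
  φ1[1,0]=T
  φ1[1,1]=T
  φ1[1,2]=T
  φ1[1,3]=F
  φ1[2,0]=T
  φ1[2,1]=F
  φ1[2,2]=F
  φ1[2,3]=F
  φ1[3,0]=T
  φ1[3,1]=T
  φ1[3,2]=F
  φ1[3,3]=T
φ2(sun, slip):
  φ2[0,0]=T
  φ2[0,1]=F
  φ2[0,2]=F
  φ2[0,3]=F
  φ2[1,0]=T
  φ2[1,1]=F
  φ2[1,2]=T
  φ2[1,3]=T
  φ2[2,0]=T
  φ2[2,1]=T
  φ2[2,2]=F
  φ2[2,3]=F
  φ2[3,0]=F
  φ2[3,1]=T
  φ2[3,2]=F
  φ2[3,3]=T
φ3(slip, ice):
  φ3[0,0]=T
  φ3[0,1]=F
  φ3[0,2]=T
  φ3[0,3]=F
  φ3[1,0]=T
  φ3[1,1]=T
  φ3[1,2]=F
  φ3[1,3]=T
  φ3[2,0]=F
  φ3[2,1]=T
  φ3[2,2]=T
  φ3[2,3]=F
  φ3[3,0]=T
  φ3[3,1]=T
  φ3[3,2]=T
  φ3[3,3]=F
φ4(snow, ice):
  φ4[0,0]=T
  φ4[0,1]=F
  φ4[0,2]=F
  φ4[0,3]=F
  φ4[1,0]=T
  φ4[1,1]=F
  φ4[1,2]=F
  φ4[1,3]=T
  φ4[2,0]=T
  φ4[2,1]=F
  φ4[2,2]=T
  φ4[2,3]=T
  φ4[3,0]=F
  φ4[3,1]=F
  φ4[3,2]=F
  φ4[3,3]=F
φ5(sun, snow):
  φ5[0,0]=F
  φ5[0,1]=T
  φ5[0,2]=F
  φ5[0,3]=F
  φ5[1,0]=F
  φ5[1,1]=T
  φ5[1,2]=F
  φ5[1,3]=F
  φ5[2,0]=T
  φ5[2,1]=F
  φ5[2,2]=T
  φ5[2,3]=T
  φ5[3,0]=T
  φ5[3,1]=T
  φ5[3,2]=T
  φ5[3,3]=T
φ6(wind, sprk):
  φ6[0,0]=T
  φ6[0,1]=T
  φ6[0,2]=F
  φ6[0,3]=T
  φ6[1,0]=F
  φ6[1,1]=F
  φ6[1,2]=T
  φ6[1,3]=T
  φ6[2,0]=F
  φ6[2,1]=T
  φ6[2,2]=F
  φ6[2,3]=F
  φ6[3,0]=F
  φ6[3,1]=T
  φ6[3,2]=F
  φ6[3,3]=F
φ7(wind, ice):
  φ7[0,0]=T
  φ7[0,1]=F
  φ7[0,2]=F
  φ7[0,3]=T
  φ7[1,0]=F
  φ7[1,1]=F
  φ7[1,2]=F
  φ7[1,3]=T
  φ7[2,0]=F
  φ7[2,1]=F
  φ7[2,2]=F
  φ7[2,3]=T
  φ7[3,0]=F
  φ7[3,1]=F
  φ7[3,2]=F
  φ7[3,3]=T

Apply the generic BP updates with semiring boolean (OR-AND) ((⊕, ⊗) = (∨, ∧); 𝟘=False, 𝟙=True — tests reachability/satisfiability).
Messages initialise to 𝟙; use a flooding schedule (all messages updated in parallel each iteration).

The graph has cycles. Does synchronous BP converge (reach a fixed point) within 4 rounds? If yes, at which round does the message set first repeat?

NOT CONVERGED within 4 rounds

init: all messages = 𝟙 over 4 values
r1 m[φ0→sun] = [T, T, T, T]
r1 m[φ0→sprk] = [T, T, T, T]
r1 m[φ1→wind] = [T, T, T, T]
r1 m[φ1→sprk] = [T, T, T, T]
r1 m[φ2→sun] = [T, T, T, T]
r1 m[φ2→slip] = [T, T, T, T]
r1 m[φ3→slip] = [T, T, T, T]
r1 m[φ3→ice] = [T, T, T, T]
r1 m[φ4→snow] = [T, T, T, F]
r1 m[φ4→ice] = [T, F, T, T]
r1 m[φ5→sun] = [T, T, T, T]
r1 m[φ5→snow] = [T, T, T, T]
r1 m[φ6→wind] = [T, T, T, T]
r1 m[φ6→sprk] = [T, T, T, T]
r1 m[φ7→wind] = [T, T, T, T]
r1 m[φ7→ice] = [T, F, F, T]
r1 m[sun→φ0] = [T, T, T, T]
r1 m[sun→φ2] = [T, T, T, T]
r1 m[sun→φ5] = [T, T, T, T]
r1 m[wind→φ1] = [T, T, T, T]
r1 m[wind→φ6] = [T, T, T, T]
r1 m[wind→φ7] = [T, T, T, T]
r1 m[slip→φ2] = [T, T, T, T]
r1 m[slip→φ3] = [T, T, T, T]
r1 m[snow→φ4] = [T, T, T, T]
r1 m[snow→φ5] = [T, T, T, T]
r1 m[ice→φ3] = [T, T, T, T]
r1 m[ice→φ4] = [T, T, T, T]
r1 m[ice→φ7] = [T, T, T, T]
r1 m[sprk→φ0] = [T, T, T, T]
r1 m[sprk→φ1] = [T, T, T, T]
r1 m[sprk→φ6] = [T, T, T, T]
r2 m[φ0→sun] = [T, T, T, T]
r2 m[φ0→sprk] = [T, T, T, T]
r2 m[φ1→wind] = [T, T, T, T]
r2 m[φ1→sprk] = [T, T, T, T]
r2 m[φ2→sun] = [T, T, T, T]
r2 m[φ2→slip] = [T, T, T, T]
r2 m[φ3→slip] = [T, T, T, T]
r2 m[φ3→ice] = [T, T, T, T]
r2 m[φ4→snow] = [T, T, T, F]
r2 m[φ4→ice] = [T, F, T, T]
r2 m[φ5→sun] = [T, T, T, T]
r2 m[φ5→snow] = [T, T, T, T]
r2 m[φ6→wind] = [T, T, T, T]
r2 m[φ6→sprk] = [T, T, T, T]
r2 m[φ7→wind] = [T, T, T, T]
r2 m[φ7→ice] = [T, F, F, T]
r2 m[sun→φ0] = [T, T, T, T]
r2 m[sun→φ2] = [T, T, T, T]
r2 m[sun→φ5] = [T, T, T, T]
r2 m[wind→φ1] = [T, T, T, T]
r2 m[wind→φ6] = [T, T, T, T]
r2 m[wind→φ7] = [T, T, T, T]
r2 m[slip→φ2] = [T, T, T, T]
r2 m[slip→φ3] = [T, T, T, T]
r2 m[snow→φ4] = [T, T, T, T]
r2 m[snow→φ5] = [T, T, T, F]
r2 m[ice→φ3] = [T, F, F, T]
r2 m[ice→φ4] = [T, F, F, T]
r2 m[ice→φ7] = [T, F, T, T]
r2 m[sprk→φ0] = [T, T, T, T]
r2 m[sprk→φ1] = [T, T, T, T]
r2 m[sprk→φ6] = [T, T, T, T]
r3 m[φ0→sun] = [T, T, T, T]
r3 m[φ0→sprk] = [T, T, T, T]
r3 m[φ1→wind] = [T, T, T, T]
r3 m[φ1→sprk] = [T, T, T, T]
r3 m[φ2→sun] = [T, T, T, T]
r3 m[φ2→slip] = [T, T, T, T]
r3 m[φ3→slip] = [T, T, F, T]
r3 m[φ3→ice] = [T, T, T, T]
r3 m[φ4→snow] = [T, T, T, F]
r3 m[φ4→ice] = [T, F, T, T]
r3 m[φ5→sun] = [T, T, T, T]
r3 m[φ5→snow] = [T, T, T, T]
r3 m[φ6→wind] = [T, T, T, T]
r3 m[φ6→sprk] = [T, T, T, T]
r3 m[φ7→wind] = [T, T, T, T]
r3 m[φ7→ice] = [T, F, F, T]
r3 m[sun→φ0] = [T, T, T, T]
r3 m[sun→φ2] = [T, T, T, T]
r3 m[sun→φ5] = [T, T, T, T]
r3 m[wind→φ1] = [T, T, T, T]
r3 m[wind→φ6] = [T, T, T, T]
r3 m[wind→φ7] = [T, T, T, T]
r3 m[slip→φ2] = [T, T, T, T]
r3 m[slip→φ3] = [T, T, T, T]
r3 m[snow→φ4] = [T, T, T, T]
r3 m[snow→φ5] = [T, T, T, F]
r3 m[ice→φ3] = [T, F, F, T]
r3 m[ice→φ4] = [T, F, F, T]
r3 m[ice→φ7] = [T, F, T, T]
r3 m[sprk→φ0] = [T, T, T, T]
r3 m[sprk→φ1] = [T, T, T, T]
r3 m[sprk→φ6] = [T, T, T, T]
r4 m[φ0→sun] = [T, T, T, T]
r4 m[φ0→sprk] = [T, T, T, T]
r4 m[φ1→wind] = [T, T, T, T]
r4 m[φ1→sprk] = [T, T, T, T]
r4 m[φ2→sun] = [T, T, T, T]
r4 m[φ2→slip] = [T, T, T, T]
r4 m[φ3→slip] = [T, T, F, T]
r4 m[φ3→ice] = [T, T, T, T]
r4 m[φ4→snow] = [T, T, T, F]
r4 m[φ4→ice] = [T, F, T, T]
r4 m[φ5→sun] = [T, T, T, T]
r4 m[φ5→snow] = [T, T, T, T]
r4 m[φ6→wind] = [T, T, T, T]
r4 m[φ6→sprk] = [T, T, T, T]
r4 m[φ7→wind] = [T, T, T, T]
r4 m[φ7→ice] = [T, F, F, T]
r4 m[sun→φ0] = [T, T, T, T]
r4 m[sun→φ2] = [T, T, T, T]
r4 m[sun→φ5] = [T, T, T, T]
r4 m[wind→φ1] = [T, T, T, T]
r4 m[wind→φ6] = [T, T, T, T]
r4 m[wind→φ7] = [T, T, T, T]
r4 m[slip→φ2] = [T, T, F, T]
r4 m[slip→φ3] = [T, T, T, T]
r4 m[snow→φ4] = [T, T, T, T]
r4 m[snow→φ5] = [T, T, T, F]
r4 m[ice→φ3] = [T, F, F, T]
r4 m[ice→φ4] = [T, F, F, T]
r4 m[ice→φ7] = [T, F, T, T]
r4 m[sprk→φ0] = [T, T, T, T]
r4 m[sprk→φ1] = [T, T, T, T]
r4 m[sprk→φ6] = [T, T, T, T]
no fixed point within 4 rounds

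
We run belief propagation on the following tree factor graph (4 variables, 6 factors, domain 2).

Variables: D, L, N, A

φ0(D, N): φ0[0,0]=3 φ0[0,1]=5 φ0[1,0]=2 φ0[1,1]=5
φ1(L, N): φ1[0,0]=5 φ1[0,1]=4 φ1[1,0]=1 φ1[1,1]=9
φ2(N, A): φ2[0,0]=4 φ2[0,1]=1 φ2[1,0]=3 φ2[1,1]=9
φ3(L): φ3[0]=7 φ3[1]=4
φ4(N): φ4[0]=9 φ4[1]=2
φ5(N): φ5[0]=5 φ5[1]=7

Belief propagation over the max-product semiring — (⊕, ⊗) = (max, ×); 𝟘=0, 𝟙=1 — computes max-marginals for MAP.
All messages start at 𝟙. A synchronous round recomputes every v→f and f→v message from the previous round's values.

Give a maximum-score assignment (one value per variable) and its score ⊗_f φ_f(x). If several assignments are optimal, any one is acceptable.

init: all messages = 𝟙 over 2 values
r1 m[φ0→D] = [5, 5]
r1 m[φ0→N] = [3, 5]
r1 m[φ1→L] = [5, 9]
r1 m[φ1→N] = [5, 9]
r1 m[φ2→N] = [4, 9]
r1 m[φ2→A] = [4, 9]
r1 m[φ3→L] = [7, 4]
r1 m[φ4→N] = [9, 2]
r1 m[φ5→N] = [5, 7]
r1 m[D→φ0] = [1, 1]
r1 m[L→φ1] = [1, 1]
r1 m[L→φ3] = [1, 1]
r1 m[N→φ0] = [1, 1]
r1 m[N→φ1] = [1, 1]
r1 m[N→φ2] = [1, 1]
r1 m[N→φ4] = [1, 1]
r1 m[N→φ5] = [1, 1]
r1 m[A→φ2] = [1, 1]
r2 m[φ0→D] = [5, 5]
r2 m[φ0→N] = [3, 5]
r2 m[φ1→L] = [5, 9]
r2 m[φ1→N] = [5, 9]
r2 m[φ2→N] = [4, 9]
r2 m[φ2→A] = [4, 9]
r2 m[φ3→L] = [7, 4]
r2 m[φ4→N] = [9, 2]
r2 m[φ5→N] = [5, 7]
r2 m[D→φ0] = [1, 1]
r2 m[L→φ1] = [7, 4]
r2 m[L→φ3] = [5, 9]
r2 m[N→φ0] = [900, 1134]
r2 m[N→φ1] = [540, 630]
r2 m[N→φ2] = [675, 630]
r2 m[N→φ4] = [300, 2835]
r2 m[N→φ5] = [540, 810]
r2 m[A→φ2] = [1, 1]
r3 m[φ0→D] = [5670, 5670]
r3 m[φ0→N] = [3, 5]
r3 m[φ1→L] = [2700, 5670]
r3 m[φ1→N] = [35, 36]
r3 m[φ2→N] = [4, 9]
r3 m[φ2→A] = [2700, 5670]
r3 m[φ3→L] = [7, 4]
r3 m[φ4→N] = [9, 2]
r3 m[φ5→N] = [5, 7]
r3 m[D→φ0] = [1, 1]
r3 m[L→φ1] = [7, 4]
r3 m[L→φ3] = [5, 9]
r3 m[N→φ0] = [900, 1134]
r3 m[N→φ1] = [540, 630]
r3 m[N→φ2] = [675, 630]
r3 m[N→φ4] = [300, 2835]
r3 m[N→φ5] = [540, 810]
r3 m[A→φ2] = [1, 1]
r4 m[φ0→D] = [5670, 5670]
r4 m[φ0→N] = [3, 5]
r4 m[φ1→L] = [2700, 5670]
r4 m[φ1→N] = [35, 36]
r4 m[φ2→N] = [4, 9]
r4 m[φ2→A] = [2700, 5670]
r4 m[φ3→L] = [7, 4]
r4 m[φ4→N] = [9, 2]
r4 m[φ5→N] = [5, 7]
r4 m[D→φ0] = [1, 1]
r4 m[L→φ1] = [7, 4]
r4 m[L→φ3] = [2700, 5670]
r4 m[N→φ0] = [6300, 4536]
r4 m[N→φ1] = [540, 630]
r4 m[N→φ2] = [4725, 2520]
r4 m[N→φ4] = [2100, 11340]
r4 m[N→φ5] = [3780, 3240]
r4 m[A→φ2] = [1, 1]
r5 m[φ0→D] = [22680, 22680]
r5 m[φ0→N] = [3, 5]
r5 m[φ1→L] = [2700, 5670]
r5 m[φ1→N] = [35, 36]
r5 m[φ2→N] = [4, 9]
r5 m[φ2→A] = [18900, 22680]
r5 m[φ3→L] = [7, 4]
r5 m[φ4→N] = [9, 2]
r5 m[φ5→N] = [5, 7]
r5 m[D→φ0] = [1, 1]
r5 m[L→φ1] = [7, 4]
r5 m[L→φ3] = [2700, 5670]
r5 m[N→φ0] = [6300, 4536]
r5 m[N→φ1] = [540, 630]
r5 m[N→φ2] = [4725, 2520]
r5 m[N→φ4] = [2100, 11340]
r5 m[N→φ5] = [3780, 3240]
r5 m[A→φ2] = [1, 1]
r6 m[φ0→D] = [22680, 22680]
r6 m[φ0→N] = [3, 5]
r6 m[φ1→L] = [2700, 5670]
r6 m[φ1→N] = [35, 36]
r6 m[φ2→N] = [4, 9]
r6 m[φ2→A] = [18900, 22680]
r6 m[φ3→L] = [7, 4]
r6 m[φ4→N] = [9, 2]
r6 m[φ5→N] = [5, 7]
r6 m[D→φ0] = [1, 1]
r6 m[L→φ1] = [7, 4]
r6 m[L→φ3] = [2700, 5670]
r6 m[N→φ0] = [6300, 4536]
r6 m[N→φ1] = [540, 630]
r6 m[N→φ2] = [4725, 2520]
r6 m[N→φ4] = [2100, 11340]
r6 m[N→φ5] = [3780, 3240]
r6 m[A→φ2] = [1, 1]
fixed point reached at round 6
traceback from D: (D=0, L=1, N=1, A=1), score=22680

assignment: (D=0, L=1, N=1, A=1); score = 22680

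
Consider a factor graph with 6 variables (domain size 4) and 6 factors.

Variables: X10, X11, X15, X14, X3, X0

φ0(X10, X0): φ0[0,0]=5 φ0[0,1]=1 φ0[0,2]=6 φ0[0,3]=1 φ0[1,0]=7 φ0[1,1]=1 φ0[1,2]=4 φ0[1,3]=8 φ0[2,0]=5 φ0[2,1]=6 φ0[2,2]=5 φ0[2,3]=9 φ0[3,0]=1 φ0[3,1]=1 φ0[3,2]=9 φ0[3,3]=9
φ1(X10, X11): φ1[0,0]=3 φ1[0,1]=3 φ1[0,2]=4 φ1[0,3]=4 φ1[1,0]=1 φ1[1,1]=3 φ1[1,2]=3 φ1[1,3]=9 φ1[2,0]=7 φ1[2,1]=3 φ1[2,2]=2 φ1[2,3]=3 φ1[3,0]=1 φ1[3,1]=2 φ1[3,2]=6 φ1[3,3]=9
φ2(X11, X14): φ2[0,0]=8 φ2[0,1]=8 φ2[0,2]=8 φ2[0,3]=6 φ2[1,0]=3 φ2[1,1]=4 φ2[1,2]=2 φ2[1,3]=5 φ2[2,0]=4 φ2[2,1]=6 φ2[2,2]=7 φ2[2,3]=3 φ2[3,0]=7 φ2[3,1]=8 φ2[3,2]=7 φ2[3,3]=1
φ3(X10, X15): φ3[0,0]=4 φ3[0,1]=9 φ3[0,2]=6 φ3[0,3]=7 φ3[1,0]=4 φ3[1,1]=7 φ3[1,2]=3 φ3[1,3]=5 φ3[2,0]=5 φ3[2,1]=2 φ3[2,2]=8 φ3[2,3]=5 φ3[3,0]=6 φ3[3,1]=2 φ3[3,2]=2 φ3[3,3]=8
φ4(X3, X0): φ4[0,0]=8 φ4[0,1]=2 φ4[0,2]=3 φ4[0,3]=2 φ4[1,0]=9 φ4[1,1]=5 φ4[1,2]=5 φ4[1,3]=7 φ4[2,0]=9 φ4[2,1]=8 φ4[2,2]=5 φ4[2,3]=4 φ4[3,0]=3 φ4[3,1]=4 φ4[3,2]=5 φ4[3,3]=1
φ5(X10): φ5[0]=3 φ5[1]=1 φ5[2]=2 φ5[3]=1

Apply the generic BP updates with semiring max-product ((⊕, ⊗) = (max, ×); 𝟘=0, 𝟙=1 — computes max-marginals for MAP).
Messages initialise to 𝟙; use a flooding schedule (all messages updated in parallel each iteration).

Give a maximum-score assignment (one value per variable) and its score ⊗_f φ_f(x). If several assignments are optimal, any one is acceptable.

init: all messages = 𝟙 over 4 values
r1 m[φ0→X10] = [6, 8, 9, 9]
r1 m[φ0→X0] = [7, 6, 9, 9]
r1 m[φ1→X10] = [4, 9, 7, 9]
r1 m[φ1→X11] = [7, 3, 6, 9]
r1 m[φ2→X11] = [8, 5, 7, 8]
r1 m[φ2→X14] = [8, 8, 8, 6]
r1 m[φ3→X10] = [9, 7, 8, 8]
r1 m[φ3→X15] = [6, 9, 8, 8]
r1 m[φ4→X3] = [8, 9, 9, 5]
r1 m[φ4→X0] = [9, 8, 5, 7]
r1 m[φ5→X10] = [3, 1, 2, 1]
r1 m[X10→φ0] = [1, 1, 1, 1]
r1 m[X10→φ1] = [1, 1, 1, 1]
r1 m[X10→φ3] = [1, 1, 1, 1]
r1 m[X10→φ5] = [1, 1, 1, 1]
r1 m[X11→φ1] = [1, 1, 1, 1]
r1 m[X11→φ2] = [1, 1, 1, 1]
r1 m[X15→φ3] = [1, 1, 1, 1]
r1 m[X14→φ2] = [1, 1, 1, 1]
r1 m[X3→φ4] = [1, 1, 1, 1]
r1 m[X0→φ0] = [1, 1, 1, 1]
r1 m[X0→φ4] = [1, 1, 1, 1]
r2 m[φ0→X10] = [6, 8, 9, 9]
r2 m[φ0→X0] = [7, 6, 9, 9]
r2 m[φ1→X10] = [4, 9, 7, 9]
r2 m[φ1→X11] = [7, 3, 6, 9]
r2 m[φ2→X11] = [8, 5, 7, 8]
r2 m[φ2→X14] = [8, 8, 8, 6]
r2 m[φ3→X10] = [9, 7, 8, 8]
r2 m[φ3→X15] = [6, 9, 8, 8]
r2 m[φ4→X3] = [8, 9, 9, 5]
r2 m[φ4→X0] = [9, 8, 5, 7]
r2 m[φ5→X10] = [3, 1, 2, 1]
r2 m[X10→φ0] = [108, 63, 112, 72]
r2 m[X10→φ1] = [162, 56, 144, 72]
r2 m[X10→φ3] = [72, 72, 126, 81]
r2 m[X10→φ5] = [216, 504, 504, 648]
r2 m[X11→φ1] = [8, 5, 7, 8]
r2 m[X11→φ2] = [7, 3, 6, 9]
r2 m[X15→φ3] = [1, 1, 1, 1]
r2 m[X14→φ2] = [1, 1, 1, 1]
r2 m[X3→φ4] = [1, 1, 1, 1]
r2 m[X0→φ0] = [9, 8, 5, 7]
r2 m[X0→φ4] = [7, 6, 9, 9]
r3 m[φ0→X10] = [45, 63, 63, 63]
r3 m[φ0→X0] = [560, 672, 648, 1008]
r3 m[φ1→X10] = [32, 72, 56, 72]
r3 m[φ1→X11] = [1008, 486, 648, 648]
r3 m[φ2→X11] = [8, 5, 7, 8]
r3 m[φ2→X14] = [63, 72, 63, 42]
r3 m[φ3→X10] = [9, 7, 8, 8]
r3 m[φ3→X15] = [630, 648, 1008, 648]
r3 m[φ4→X3] = [56, 63, 63, 45]
r3 m[φ4→X0] = [9, 8, 5, 7]
r3 m[φ5→X10] = [3, 1, 2, 1]
r3 m[X10→φ0] = [108, 63, 112, 72]
r3 m[X10→φ1] = [162, 56, 144, 72]
r3 m[X10→φ3] = [72, 72, 126, 81]
r3 m[X10→φ5] = [216, 504, 504, 648]
r3 m[X11→φ1] = [8, 5, 7, 8]
r3 m[X11→φ2] = [7, 3, 6, 9]
r3 m[X15→φ3] = [1, 1, 1, 1]
r3 m[X14→φ2] = [1, 1, 1, 1]
r3 m[X3→φ4] = [1, 1, 1, 1]
r3 m[X0→φ0] = [9, 8, 5, 7]
r3 m[X0→φ4] = [7, 6, 9, 9]
r4 m[φ0→X10] = [45, 63, 63, 63]
r4 m[φ0→X0] = [560, 672, 648, 1008]
r4 m[φ1→X10] = [32, 72, 56, 72]
r4 m[φ1→X11] = [1008, 486, 648, 648]
r4 m[φ2→X11] = [8, 5, 7, 8]
r4 m[φ2→X14] = [63, 72, 63, 42]
r4 m[φ3→X10] = [9, 7, 8, 8]
r4 m[φ3→X15] = [630, 648, 1008, 648]
r4 m[φ4→X3] = [56, 63, 63, 45]
r4 m[φ4→X0] = [9, 8, 5, 7]
r4 m[φ5→X10] = [3, 1, 2, 1]
r4 m[X10→φ0] = [864, 504, 896, 576]
r4 m[X10→φ1] = [1215, 441, 1008, 504]
r4 m[X10→φ3] = [4320, 4536, 7056, 4536]
r4 m[X10→φ5] = [12960, 31752, 28224, 36288]
r4 m[X11→φ1] = [8, 5, 7, 8]
r4 m[X11→φ2] = [1008, 486, 648, 648]
r4 m[X15→φ3] = [1, 1, 1, 1]
r4 m[X14→φ2] = [1, 1, 1, 1]
r4 m[X3→φ4] = [1, 1, 1, 1]
r4 m[X0→φ0] = [9, 8, 5, 7]
r4 m[X0→φ4] = [560, 672, 648, 1008]
r5 m[φ0→X10] = [45, 63, 63, 63]
r5 m[φ0→X0] = [4480, 5376, 5184, 8064]
r5 m[φ1→X10] = [32, 72, 56, 72]
r5 m[φ1→X11] = [7056, 3645, 4860, 4860]
r5 m[φ2→X11] = [8, 5, 7, 8]
r5 m[φ2→X14] = [8064, 8064, 8064, 6048]
r5 m[φ3→X10] = [9, 7, 8, 8]
r5 m[φ3→X15] = [35280, 38880, 56448, 36288]
r5 m[φ4→X3] = [4480, 7056, 5376, 3240]
r5 m[φ4→X0] = [9, 8, 5, 7]
r5 m[φ5→X10] = [3, 1, 2, 1]
r5 m[X10→φ0] = [864, 504, 896, 576]
r5 m[X10→φ1] = [1215, 441, 1008, 504]
r5 m[X10→φ3] = [4320, 4536, 7056, 4536]
r5 m[X10→φ5] = [12960, 31752, 28224, 36288]
r5 m[X11→φ1] = [8, 5, 7, 8]
r5 m[X11→φ2] = [1008, 486, 648, 648]
r5 m[X15→φ3] = [1, 1, 1, 1]
r5 m[X14→φ2] = [1, 1, 1, 1]
r5 m[X3→φ4] = [1, 1, 1, 1]
r5 m[X0→φ0] = [9, 8, 5, 7]
r5 m[X0→φ4] = [560, 672, 648, 1008]
r6 m[φ0→X10] = [45, 63, 63, 63]
r6 m[φ0→X0] = [4480, 5376, 5184, 8064]
r6 m[φ1→X10] = [32, 72, 56, 72]
r6 m[φ1→X11] = [7056, 3645, 4860, 4860]
r6 m[φ2→X11] = [8, 5, 7, 8]
r6 m[φ2→X14] = [8064, 8064, 8064, 6048]
r6 m[φ3→X10] = [9, 7, 8, 8]
r6 m[φ3→X15] = [35280, 38880, 56448, 36288]
r6 m[φ4→X3] = [4480, 7056, 5376, 3240]
r6 m[φ4→X0] = [9, 8, 5, 7]
r6 m[φ5→X10] = [3, 1, 2, 1]
r6 m[X10→φ0] = [864, 504, 896, 576]
r6 m[X10→φ1] = [1215, 441, 1008, 504]
r6 m[X10→φ3] = [4320, 4536, 7056, 4536]
r6 m[X10→φ5] = [12960, 31752, 28224, 36288]
r6 m[X11→φ1] = [8, 5, 7, 8]
r6 m[X11→φ2] = [7056, 3645, 4860, 4860]
r6 m[X15→φ3] = [1, 1, 1, 1]
r6 m[X14→φ2] = [1, 1, 1, 1]
r6 m[X3→φ4] = [1, 1, 1, 1]
r6 m[X0→φ0] = [9, 8, 5, 7]
r6 m[X0→φ4] = [4480, 5376, 5184, 8064]
r7 m[φ0→X10] = [45, 63, 63, 63]
r7 m[φ0→X0] = [4480, 5376, 5184, 8064]
r7 m[φ1→X10] = [32, 72, 56, 72]
r7 m[φ1→X11] = [7056, 3645, 4860, 4860]
r7 m[φ2→X11] = [8, 5, 7, 8]
r7 m[φ2→X14] = [56448, 56448, 56448, 42336]
r7 m[φ3→X10] = [9, 7, 8, 8]
r7 m[φ3→X15] = [35280, 38880, 56448, 36288]
r7 m[φ4→X3] = [35840, 56448, 43008, 25920]
r7 m[φ4→X0] = [9, 8, 5, 7]
r7 m[φ5→X10] = [3, 1, 2, 1]
r7 m[X10→φ0] = [864, 504, 896, 576]
r7 m[X10→φ1] = [1215, 441, 1008, 504]
r7 m[X10→φ3] = [4320, 4536, 7056, 4536]
r7 m[X10→φ5] = [12960, 31752, 28224, 36288]
r7 m[X11→φ1] = [8, 5, 7, 8]
r7 m[X11→φ2] = [7056, 3645, 4860, 4860]
r7 m[X15→φ3] = [1, 1, 1, 1]
r7 m[X14→φ2] = [1, 1, 1, 1]
r7 m[X3→φ4] = [1, 1, 1, 1]
r7 m[X0→φ0] = [9, 8, 5, 7]
r7 m[X0→φ4] = [4480, 5376, 5184, 8064]
r8 m[φ0→X10] = [45, 63, 63, 63]
r8 m[φ0→X0] = [4480, 5376, 5184, 8064]
r8 m[φ1→X10] = [32, 72, 56, 72]
r8 m[φ1→X11] = [7056, 3645, 4860, 4860]
r8 m[φ2→X11] = [8, 5, 7, 8]
r8 m[φ2→X14] = [56448, 56448, 56448, 42336]
r8 m[φ3→X10] = [9, 7, 8, 8]
r8 m[φ3→X15] = [35280, 38880, 56448, 36288]
r8 m[φ4→X3] = [35840, 56448, 43008, 25920]
r8 m[φ4→X0] = [9, 8, 5, 7]
r8 m[φ5→X10] = [3, 1, 2, 1]
r8 m[X10→φ0] = [864, 504, 896, 576]
r8 m[X10→φ1] = [1215, 441, 1008, 504]
r8 m[X10→φ3] = [4320, 4536, 7056, 4536]
r8 m[X10→φ5] = [12960, 31752, 28224, 36288]
r8 m[X11→φ1] = [8, 5, 7, 8]
r8 m[X11→φ2] = [7056, 3645, 4860, 4860]
r8 m[X15→φ3] = [1, 1, 1, 1]
r8 m[X14→φ2] = [1, 1, 1, 1]
r8 m[X3→φ4] = [1, 1, 1, 1]
r8 m[X0→φ0] = [9, 8, 5, 7]
r8 m[X0→φ4] = [4480, 5376, 5184, 8064]
fixed point reached at round 8
traceback from X10: (X10=2, X11=0, X15=2, X14=0, X3=1, X0=3), score=56448

assignment: (X10=2, X11=0, X15=2, X14=0, X3=1, X0=3); score = 56448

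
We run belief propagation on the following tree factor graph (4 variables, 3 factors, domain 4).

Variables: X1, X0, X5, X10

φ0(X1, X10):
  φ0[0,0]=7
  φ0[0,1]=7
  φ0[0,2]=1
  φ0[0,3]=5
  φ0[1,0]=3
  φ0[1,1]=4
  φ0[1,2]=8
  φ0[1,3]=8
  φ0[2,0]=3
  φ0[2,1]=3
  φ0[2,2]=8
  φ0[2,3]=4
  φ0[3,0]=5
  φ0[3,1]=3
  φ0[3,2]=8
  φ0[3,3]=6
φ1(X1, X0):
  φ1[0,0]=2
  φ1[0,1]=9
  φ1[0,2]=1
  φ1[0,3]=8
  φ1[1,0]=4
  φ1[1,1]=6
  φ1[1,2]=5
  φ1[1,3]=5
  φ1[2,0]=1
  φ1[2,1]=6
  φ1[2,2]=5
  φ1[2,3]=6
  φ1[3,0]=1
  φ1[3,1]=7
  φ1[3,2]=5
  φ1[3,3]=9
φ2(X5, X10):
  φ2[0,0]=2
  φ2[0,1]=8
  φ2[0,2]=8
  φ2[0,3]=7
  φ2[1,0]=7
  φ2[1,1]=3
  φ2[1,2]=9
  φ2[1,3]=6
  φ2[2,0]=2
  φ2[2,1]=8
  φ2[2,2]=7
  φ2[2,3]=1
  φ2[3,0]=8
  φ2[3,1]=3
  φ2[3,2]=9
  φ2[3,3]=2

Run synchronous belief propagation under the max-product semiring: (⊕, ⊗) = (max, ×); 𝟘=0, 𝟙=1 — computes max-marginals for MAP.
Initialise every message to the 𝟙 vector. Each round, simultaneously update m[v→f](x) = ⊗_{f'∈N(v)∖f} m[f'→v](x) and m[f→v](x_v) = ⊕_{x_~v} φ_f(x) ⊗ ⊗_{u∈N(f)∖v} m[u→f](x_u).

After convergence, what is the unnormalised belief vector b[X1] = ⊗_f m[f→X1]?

b[X1] = [504, 432, 432, 648]

init: all messages = 𝟙 over 4 values
r1 m[φ0→X1] = [7, 8, 8, 8]
r1 m[φ0→X10] = [7, 7, 8, 8]
r1 m[φ1→X1] = [9, 6, 6, 9]
r1 m[φ1→X0] = [4, 9, 5, 9]
r1 m[φ2→X5] = [8, 9, 8, 9]
r1 m[φ2→X10] = [8, 8, 9, 7]
r1 m[X1→φ0] = [1, 1, 1, 1]
r1 m[X1→φ1] = [1, 1, 1, 1]
r1 m[X0→φ1] = [1, 1, 1, 1]
r1 m[X5→φ2] = [1, 1, 1, 1]
r1 m[X10→φ0] = [1, 1, 1, 1]
r1 m[X10→φ2] = [1, 1, 1, 1]
r2 m[φ0→X1] = [7, 8, 8, 8]
r2 m[φ0→X10] = [7, 7, 8, 8]
r2 m[φ1→X1] = [9, 6, 6, 9]
r2 m[φ1→X0] = [4, 9, 5, 9]
r2 m[φ2→X5] = [8, 9, 8, 9]
r2 m[φ2→X10] = [8, 8, 9, 7]
r2 m[X1→φ0] = [9, 6, 6, 9]
r2 m[X1→φ1] = [7, 8, 8, 8]
r2 m[X0→φ1] = [1, 1, 1, 1]
r2 m[X5→φ2] = [1, 1, 1, 1]
r2 m[X10→φ0] = [8, 8, 9, 7]
r2 m[X10→φ2] = [7, 7, 8, 8]
r3 m[φ0→X1] = [56, 72, 72, 72]
r3 m[φ0→X10] = [63, 63, 72, 54]
r3 m[φ1→X1] = [9, 6, 6, 9]
r3 m[φ1→X0] = [32, 63, 40, 72]
r3 m[φ2→X5] = [64, 72, 56, 72]
r3 m[φ2→X10] = [8, 8, 9, 7]
r3 m[X1→φ0] = [9, 6, 6, 9]
r3 m[X1→φ1] = [7, 8, 8, 8]
r3 m[X0→φ1] = [1, 1, 1, 1]
r3 m[X5→φ2] = [1, 1, 1, 1]
r3 m[X10→φ0] = [8, 8, 9, 7]
r3 m[X10→φ2] = [7, 7, 8, 8]
r4 m[φ0→X1] = [56, 72, 72, 72]
r4 m[φ0→X10] = [63, 63, 72, 54]
r4 m[φ1→X1] = [9, 6, 6, 9]
r4 m[φ1→X0] = [32, 63, 40, 72]
r4 m[φ2→X5] = [64, 72, 56, 72]
r4 m[φ2→X10] = [8, 8, 9, 7]
r4 m[X1→φ0] = [9, 6, 6, 9]
r4 m[X1→φ1] = [56, 72, 72, 72]
r4 m[X0→φ1] = [1, 1, 1, 1]
r4 m[X5→φ2] = [1, 1, 1, 1]
r4 m[X10→φ0] = [8, 8, 9, 7]
r4 m[X10→φ2] = [63, 63, 72, 54]
r5 m[φ0→X1] = [56, 72, 72, 72]
r5 m[φ0→X10] = [63, 63, 72, 54]
r5 m[φ1→X1] = [9, 6, 6, 9]
r5 m[φ1→X0] = [288, 504, 360, 648]
r5 m[φ2→X5] = [576, 648, 504, 648]
r5 m[φ2→X10] = [8, 8, 9, 7]
r5 m[X1→φ0] = [9, 6, 6, 9]
r5 m[X1→φ1] = [56, 72, 72, 72]
r5 m[X0→φ1] = [1, 1, 1, 1]
r5 m[X5→φ2] = [1, 1, 1, 1]
r5 m[X10→φ0] = [8, 8, 9, 7]
r5 m[X10→φ2] = [63, 63, 72, 54]
r6 m[φ0→X1] = [56, 72, 72, 72]
r6 m[φ0→X10] = [63, 63, 72, 54]
r6 m[φ1→X1] = [9, 6, 6, 9]
r6 m[φ1→X0] = [288, 504, 360, 648]
r6 m[φ2→X5] = [576, 648, 504, 648]
r6 m[φ2→X10] = [8, 8, 9, 7]
r6 m[X1→φ0] = [9, 6, 6, 9]
r6 m[X1→φ1] = [56, 72, 72, 72]
r6 m[X0→φ1] = [1, 1, 1, 1]
r6 m[X5→φ2] = [1, 1, 1, 1]
r6 m[X10→φ0] = [8, 8, 9, 7]
r6 m[X10→φ2] = [63, 63, 72, 54]
fixed point reached at round 6
b[X1] = ⊗ incoming = [504, 432, 432, 648]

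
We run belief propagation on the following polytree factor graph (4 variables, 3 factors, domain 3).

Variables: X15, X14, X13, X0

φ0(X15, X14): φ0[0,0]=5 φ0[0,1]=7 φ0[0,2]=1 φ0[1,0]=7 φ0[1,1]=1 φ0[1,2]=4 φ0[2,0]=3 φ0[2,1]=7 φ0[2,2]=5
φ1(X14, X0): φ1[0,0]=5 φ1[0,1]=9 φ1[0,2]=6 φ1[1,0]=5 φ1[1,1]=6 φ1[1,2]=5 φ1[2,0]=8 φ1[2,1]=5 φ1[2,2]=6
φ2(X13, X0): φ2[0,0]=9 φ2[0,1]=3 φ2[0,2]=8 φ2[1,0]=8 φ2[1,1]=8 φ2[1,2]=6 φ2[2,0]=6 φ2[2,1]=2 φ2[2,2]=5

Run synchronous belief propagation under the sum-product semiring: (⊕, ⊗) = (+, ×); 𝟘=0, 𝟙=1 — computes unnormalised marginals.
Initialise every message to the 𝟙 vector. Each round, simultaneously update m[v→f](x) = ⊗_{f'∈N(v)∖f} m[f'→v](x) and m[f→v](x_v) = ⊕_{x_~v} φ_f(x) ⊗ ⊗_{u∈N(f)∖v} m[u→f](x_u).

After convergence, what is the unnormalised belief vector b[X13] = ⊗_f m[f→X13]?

b[X13] = [4695, 5390, 3055]

init: all messages = 𝟙 over 3 values
r1 m[φ0→X15] = [13, 12, 15]
r1 m[φ0→X14] = [15, 15, 10]
r1 m[φ1→X14] = [20, 16, 19]
r1 m[φ1→X0] = [18, 20, 17]
r1 m[φ2→X13] = [20, 22, 13]
r1 m[φ2→X0] = [23, 13, 19]
r1 m[X15→φ0] = [1, 1, 1]
r1 m[X14→φ0] = [1, 1, 1]
r1 m[X14→φ1] = [1, 1, 1]
r1 m[X13→φ2] = [1, 1, 1]
r1 m[X0→φ1] = [1, 1, 1]
r1 m[X0→φ2] = [1, 1, 1]
r2 m[φ0→X15] = [13, 12, 15]
r2 m[φ0→X14] = [15, 15, 10]
r2 m[φ1→X14] = [20, 16, 19]
r2 m[φ1→X0] = [18, 20, 17]
r2 m[φ2→X13] = [20, 22, 13]
r2 m[φ2→X0] = [23, 13, 19]
r2 m[X15→φ0] = [1, 1, 1]
r2 m[X14→φ0] = [20, 16, 19]
r2 m[X14→φ1] = [15, 15, 10]
r2 m[X13→φ2] = [1, 1, 1]
r2 m[X0→φ1] = [23, 13, 19]
r2 m[X0→φ2] = [18, 20, 17]
r3 m[φ0→X15] = [231, 232, 267]
r3 m[φ0→X14] = [15, 15, 10]
r3 m[φ1→X14] = [346, 288, 363]
r3 m[φ1→X0] = [230, 275, 225]
r3 m[φ2→X13] = [358, 406, 233]
r3 m[φ2→X0] = [23, 13, 19]
r3 m[X15→φ0] = [1, 1, 1]
r3 m[X14→φ0] = [20, 16, 19]
r3 m[X14→φ1] = [15, 15, 10]
r3 m[X13→φ2] = [1, 1, 1]
r3 m[X0→φ1] = [23, 13, 19]
r3 m[X0→φ2] = [18, 20, 17]
r4 m[φ0→X15] = [231, 232, 267]
r4 m[φ0→X14] = [15, 15, 10]
r4 m[φ1→X14] = [346, 288, 363]
r4 m[φ1→X0] = [230, 275, 225]
r4 m[φ2→X13] = [358, 406, 233]
r4 m[φ2→X0] = [23, 13, 19]
r4 m[X15→φ0] = [1, 1, 1]
r4 m[X14→φ0] = [346, 288, 363]
r4 m[X14→φ1] = [15, 15, 10]
r4 m[X13→φ2] = [1, 1, 1]
r4 m[X0→φ1] = [23, 13, 19]
r4 m[X0→φ2] = [230, 275, 225]
r5 m[φ0→X15] = [4109, 4162, 4869]
r5 m[φ0→X14] = [15, 15, 10]
r5 m[φ1→X14] = [346, 288, 363]
r5 m[φ1→X0] = [230, 275, 225]
r5 m[φ2→X13] = [4695, 5390, 3055]
r5 m[φ2→X0] = [23, 13, 19]
r5 m[X15→φ0] = [1, 1, 1]
r5 m[X14→φ0] = [346, 288, 363]
r5 m[X14→φ1] = [15, 15, 10]
r5 m[X13→φ2] = [1, 1, 1]
r5 m[X0→φ1] = [23, 13, 19]
r5 m[X0→φ2] = [230, 275, 225]
r6 m[φ0→X15] = [4109, 4162, 4869]
r6 m[φ0→X14] = [15, 15, 10]
r6 m[φ1→X14] = [346, 288, 363]
r6 m[φ1→X0] = [230, 275, 225]
r6 m[φ2→X13] = [4695, 5390, 3055]
r6 m[φ2→X0] = [23, 13, 19]
r6 m[X15→φ0] = [1, 1, 1]
r6 m[X14→φ0] = [346, 288, 363]
r6 m[X14→φ1] = [15, 15, 10]
r6 m[X13→φ2] = [1, 1, 1]
r6 m[X0→φ1] = [23, 13, 19]
r6 m[X0→φ2] = [230, 275, 225]
fixed point reached at round 6
b[X13] = ⊗ incoming = [4695, 5390, 3055]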